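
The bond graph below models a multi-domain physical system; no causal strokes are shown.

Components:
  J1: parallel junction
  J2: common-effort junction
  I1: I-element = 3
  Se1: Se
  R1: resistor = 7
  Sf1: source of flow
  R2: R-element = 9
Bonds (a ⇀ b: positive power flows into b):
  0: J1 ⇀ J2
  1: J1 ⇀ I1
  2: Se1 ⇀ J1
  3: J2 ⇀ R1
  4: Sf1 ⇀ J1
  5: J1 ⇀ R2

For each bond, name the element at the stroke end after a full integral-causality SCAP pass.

bond 2 |J1  (Se1 (Se) sets effort on bond)
bond 4 |Sf1  (Sf1: flow source, stroke at near end)
bond 0 |J2  (common-e at J1 fixed by 2)
bond 1 |I1  (0-jn J1 has e-setter on 2)
bond 5 |R2  (J1 effort already set via bond 2)
bond 3 |R1  (J2: bond 0 brought effort, rest push out)

β0 stroke at J2
β1 stroke at I1
β2 stroke at J1
β3 stroke at R1
β4 stroke at Sf1
β5 stroke at R2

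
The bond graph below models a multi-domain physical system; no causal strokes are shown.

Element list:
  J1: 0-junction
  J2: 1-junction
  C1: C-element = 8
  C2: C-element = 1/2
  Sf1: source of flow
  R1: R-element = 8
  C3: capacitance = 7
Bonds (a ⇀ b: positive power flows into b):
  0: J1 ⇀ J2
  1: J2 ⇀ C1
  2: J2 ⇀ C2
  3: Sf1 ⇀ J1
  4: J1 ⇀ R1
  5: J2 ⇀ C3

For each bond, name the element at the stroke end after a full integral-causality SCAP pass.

β0 stroke at J1
β1 stroke at J2
β2 stroke at J2
β3 stroke at Sf1
β4 stroke at R1
β5 stroke at J2

b3 →Sf1  (Sf1 (Sf) sets flow on bond)
b1 →J2  (prefer integral on C1)
b2 →J2  (C2 integral (e out))
b5 →J2  (C3 outputs effort q/C3)
b0 →J1  (closing 1-jn rule on J2)
b4 →R1  (J1: bond 0 brought effort, rest push out)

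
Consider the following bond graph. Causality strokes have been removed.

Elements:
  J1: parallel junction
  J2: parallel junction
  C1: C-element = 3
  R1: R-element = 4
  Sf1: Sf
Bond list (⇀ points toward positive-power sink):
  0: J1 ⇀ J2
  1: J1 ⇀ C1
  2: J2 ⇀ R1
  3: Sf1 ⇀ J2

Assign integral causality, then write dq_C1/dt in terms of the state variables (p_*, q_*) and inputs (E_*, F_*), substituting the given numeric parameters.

b3 stroke→Sf1  (Sf1: flow source, stroke at near end)
b1 stroke→J1  (C1: C, integral causality)
b0 stroke→J2  (J1: bond 1 brought effort, rest push out)
b2 stroke→R1  (J2 effort already set via bond 0)

dq_C1/dt = F_Sf1 - q_C1/12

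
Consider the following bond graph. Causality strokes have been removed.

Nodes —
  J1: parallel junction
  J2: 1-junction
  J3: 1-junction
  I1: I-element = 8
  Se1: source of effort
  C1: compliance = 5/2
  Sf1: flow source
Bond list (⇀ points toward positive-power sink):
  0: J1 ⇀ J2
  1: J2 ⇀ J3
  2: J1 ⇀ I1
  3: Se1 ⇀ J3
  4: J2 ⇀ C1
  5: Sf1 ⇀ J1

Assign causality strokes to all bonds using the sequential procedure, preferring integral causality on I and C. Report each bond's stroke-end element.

#0 →J1
#1 →J2
#2 →I1
#3 →J3
#4 →J2
#5 →Sf1

bond 3 →J3  (Se1 (Se) sets effort on bond)
bond 5 →Sf1  (source Sf1 imposes f)
bond 1 →J2  (J3 needs exactly one f-in)
bond 2 →I1  (I1 outputs flow p/I1)
bond 0 →J1  (closing 0-jn rule on J1)
bond 4 →J2  (J2 flow already set via bond 0)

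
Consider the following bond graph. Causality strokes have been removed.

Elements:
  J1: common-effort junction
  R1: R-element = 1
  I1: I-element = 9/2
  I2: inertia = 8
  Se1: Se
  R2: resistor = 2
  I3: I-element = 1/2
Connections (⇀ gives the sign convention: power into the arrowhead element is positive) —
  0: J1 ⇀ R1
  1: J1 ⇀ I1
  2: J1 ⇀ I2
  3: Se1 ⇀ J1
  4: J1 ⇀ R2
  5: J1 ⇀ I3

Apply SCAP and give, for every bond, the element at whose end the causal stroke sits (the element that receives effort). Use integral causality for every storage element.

bond 0 →R1
bond 1 →I1
bond 2 →I2
bond 3 →J1
bond 4 →R2
bond 5 →I3

b3 stroke at J1  (source Se1 imposes e)
b0 stroke at R1  (common-e at J1 fixed by 3)
b1 stroke at I1  (J1 effort already set via bond 3)
b2 stroke at I2  (J1: bond 3 brought effort, rest push out)
b4 stroke at R2  (J1: bond 3 brought effort, rest push out)
b5 stroke at I3  (common-e at J1 fixed by 3)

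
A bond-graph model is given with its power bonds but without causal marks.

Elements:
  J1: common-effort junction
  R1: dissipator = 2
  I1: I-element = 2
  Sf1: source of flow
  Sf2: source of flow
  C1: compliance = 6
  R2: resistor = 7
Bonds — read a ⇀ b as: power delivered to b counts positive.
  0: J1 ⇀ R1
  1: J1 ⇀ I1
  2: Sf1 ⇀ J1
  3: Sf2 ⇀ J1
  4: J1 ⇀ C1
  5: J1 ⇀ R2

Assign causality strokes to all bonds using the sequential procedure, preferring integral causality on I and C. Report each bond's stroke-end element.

#2 stroke at Sf1  (Sf1 (Sf) sets flow on bond)
#3 stroke at Sf2  (source Sf2 imposes f)
#1 stroke at I1  (I1: I, integral causality)
#4 stroke at J1  (C1 outputs effort q/C1)
#0 stroke at R1  (common-e at J1 fixed by 4)
#5 stroke at R2  (J1 effort already set via bond 4)

β0 stroke→R1
β1 stroke→I1
β2 stroke→Sf1
β3 stroke→Sf2
β4 stroke→J1
β5 stroke→R2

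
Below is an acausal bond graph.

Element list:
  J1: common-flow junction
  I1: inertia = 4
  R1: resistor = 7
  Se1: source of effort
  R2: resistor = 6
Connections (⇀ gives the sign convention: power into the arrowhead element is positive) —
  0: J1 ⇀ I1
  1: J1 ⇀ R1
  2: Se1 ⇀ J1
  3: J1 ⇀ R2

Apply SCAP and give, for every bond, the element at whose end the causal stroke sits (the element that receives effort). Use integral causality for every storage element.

#2 stroke→J1  (source Se1 imposes e)
#0 stroke→I1  (I1 integral (f out))
#1 stroke→J1  (common-f at J1 fixed by 0)
#3 stroke→J1  (common-f at J1 fixed by 0)

b0 →I1
b1 →J1
b2 →J1
b3 →J1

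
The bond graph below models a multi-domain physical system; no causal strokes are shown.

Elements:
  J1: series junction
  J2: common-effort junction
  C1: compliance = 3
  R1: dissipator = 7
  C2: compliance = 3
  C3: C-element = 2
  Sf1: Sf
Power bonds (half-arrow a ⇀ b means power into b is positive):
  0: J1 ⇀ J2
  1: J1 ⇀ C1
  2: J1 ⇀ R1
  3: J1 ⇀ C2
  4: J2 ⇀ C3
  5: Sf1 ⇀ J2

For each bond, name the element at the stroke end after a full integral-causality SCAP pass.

β5 stroke at Sf1  (Sf1 fixes flow; stroke at Sf1)
β1 stroke at J1  (C1: C, integral causality)
β3 stroke at J1  (C2 outputs effort q/C2)
β4 stroke at J2  (C3 integral (e out))
β0 stroke at J1  (J2 effort already set via bond 4)
β2 stroke at R1  (only one flow-in slot at J1)

b0 stroke→J1
b1 stroke→J1
b2 stroke→R1
b3 stroke→J1
b4 stroke→J2
b5 stroke→Sf1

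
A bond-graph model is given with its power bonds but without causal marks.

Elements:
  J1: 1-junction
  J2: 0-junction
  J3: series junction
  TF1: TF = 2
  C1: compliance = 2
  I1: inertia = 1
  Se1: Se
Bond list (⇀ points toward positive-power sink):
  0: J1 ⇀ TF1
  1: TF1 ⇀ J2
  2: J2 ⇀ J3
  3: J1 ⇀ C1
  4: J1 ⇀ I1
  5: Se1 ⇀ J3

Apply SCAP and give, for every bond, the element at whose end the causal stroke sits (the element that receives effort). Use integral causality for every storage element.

#0 →J1
#1 →TF1
#2 →J2
#3 →J1
#4 →I1
#5 →J3

bond 5 stroke→J3  (source Se1 imposes e)
bond 2 stroke→J2  (only one flow-in slot at J3)
bond 1 stroke→TF1  (common-e at J2 fixed by 2)
bond 0 stroke→J1  (TF TF1: opposite of bond 1)
bond 3 stroke→J1  (C1 integral (e out))
bond 4 stroke→I1  (closing 1-jn rule on J1)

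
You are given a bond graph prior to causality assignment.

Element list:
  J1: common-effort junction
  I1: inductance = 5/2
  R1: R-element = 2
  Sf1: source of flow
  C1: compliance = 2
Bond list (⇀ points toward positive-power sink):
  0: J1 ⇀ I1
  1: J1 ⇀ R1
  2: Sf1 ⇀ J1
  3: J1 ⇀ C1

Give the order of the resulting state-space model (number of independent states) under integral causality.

β2 |Sf1  (Sf1: flow source, stroke at near end)
β0 |I1  (prefer integral on I1)
β3 |J1  (C1: C, integral causality)
β1 |R1  (J1 effort already set via bond 3)

2  (C1, I1 all integral)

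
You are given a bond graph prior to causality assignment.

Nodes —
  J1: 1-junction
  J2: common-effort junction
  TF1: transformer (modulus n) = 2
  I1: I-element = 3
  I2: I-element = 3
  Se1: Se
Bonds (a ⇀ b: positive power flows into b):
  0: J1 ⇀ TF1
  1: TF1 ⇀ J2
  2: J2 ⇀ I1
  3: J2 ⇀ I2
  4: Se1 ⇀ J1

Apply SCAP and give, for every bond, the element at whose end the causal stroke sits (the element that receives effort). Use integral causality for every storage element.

β4 →J1  (Se1 (Se) sets effort on bond)
β0 →TF1  (J1 needs exactly one f-in)
β1 →J2  (TF TF1: opposite of bond 0)
β2 →I1  (J2: bond 1 brought effort, rest push out)
β3 →I2  (J2: bond 1 brought effort, rest push out)

b0 →TF1
b1 →J2
b2 →I1
b3 →I2
b4 →J1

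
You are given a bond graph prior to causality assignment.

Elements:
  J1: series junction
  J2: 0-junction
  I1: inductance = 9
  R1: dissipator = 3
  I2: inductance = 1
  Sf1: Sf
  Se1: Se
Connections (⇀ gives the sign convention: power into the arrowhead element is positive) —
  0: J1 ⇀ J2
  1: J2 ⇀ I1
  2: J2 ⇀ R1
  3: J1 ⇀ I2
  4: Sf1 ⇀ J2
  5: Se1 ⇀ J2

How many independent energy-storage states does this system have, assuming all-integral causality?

2  (I1, I2 all integral)

β4 stroke at Sf1  (Sf1 (Sf) sets flow on bond)
β5 stroke at J2  (Se1 (Se) sets effort on bond)
β0 stroke at J1  (J2: bond 5 brought effort, rest push out)
β1 stroke at I1  (common-e at J2 fixed by 5)
β2 stroke at R1  (J2 effort already set via bond 5)
β3 stroke at I2  (closing 1-jn rule on J1)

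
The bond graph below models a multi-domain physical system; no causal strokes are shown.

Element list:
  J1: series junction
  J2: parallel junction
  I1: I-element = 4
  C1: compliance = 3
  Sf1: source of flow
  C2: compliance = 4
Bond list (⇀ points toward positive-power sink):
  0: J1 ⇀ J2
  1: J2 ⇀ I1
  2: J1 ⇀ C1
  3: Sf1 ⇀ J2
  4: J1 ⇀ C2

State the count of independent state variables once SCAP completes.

β3 stroke→Sf1  (Sf1: flow source, stroke at near end)
β1 stroke→I1  (I1 integral (f out))
β0 stroke→J2  (J2: last free bond brings effort in)
β2 stroke→J1  (J1: bond 0 brought flow, rest push out)
β4 stroke→J1  (1-jn J1 has f-setter on 0)

3  (C1, C2, I1 all integral)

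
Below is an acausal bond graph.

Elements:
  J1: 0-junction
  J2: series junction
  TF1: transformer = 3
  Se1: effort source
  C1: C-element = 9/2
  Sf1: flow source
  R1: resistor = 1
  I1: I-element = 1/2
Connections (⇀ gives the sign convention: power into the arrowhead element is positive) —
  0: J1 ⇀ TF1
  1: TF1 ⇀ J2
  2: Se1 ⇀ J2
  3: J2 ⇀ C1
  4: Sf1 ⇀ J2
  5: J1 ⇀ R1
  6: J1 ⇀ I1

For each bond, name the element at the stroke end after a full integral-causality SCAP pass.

bond 0 |TF1
bond 1 |J2
bond 2 |J2
bond 3 |J2
bond 4 |Sf1
bond 5 |J1
bond 6 |I1

b2 →J2  (Se1: effort source, stroke at far end)
b4 →Sf1  (Sf1: flow source, stroke at near end)
b1 →J2  (common-f at J2 fixed by 4)
b3 →J2  (J2 flow already set via bond 4)
b0 →TF1  (TF1: transformer flips bond 1)
b6 →I1  (I1 integral (f out))
b5 →J1  (only one effort-in slot at J1)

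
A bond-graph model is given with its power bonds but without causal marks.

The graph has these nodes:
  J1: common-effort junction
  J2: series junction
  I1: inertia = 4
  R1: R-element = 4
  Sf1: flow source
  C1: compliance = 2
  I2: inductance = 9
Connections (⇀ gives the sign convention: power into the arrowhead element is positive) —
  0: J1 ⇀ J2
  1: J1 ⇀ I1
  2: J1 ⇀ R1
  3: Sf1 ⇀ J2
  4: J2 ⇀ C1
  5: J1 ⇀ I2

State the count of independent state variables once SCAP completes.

b3 →Sf1  (source Sf1 imposes f)
b0 →J2  (1-jn J2 has f-setter on 3)
b4 →J2  (J2: bond 3 brought flow, rest push out)
b1 →I1  (I1 outputs flow p/I1)
b5 →I2  (prefer integral on I2)
b2 →J1  (J1 needs exactly one e-in)

3  (C1, I1, I2 all integral)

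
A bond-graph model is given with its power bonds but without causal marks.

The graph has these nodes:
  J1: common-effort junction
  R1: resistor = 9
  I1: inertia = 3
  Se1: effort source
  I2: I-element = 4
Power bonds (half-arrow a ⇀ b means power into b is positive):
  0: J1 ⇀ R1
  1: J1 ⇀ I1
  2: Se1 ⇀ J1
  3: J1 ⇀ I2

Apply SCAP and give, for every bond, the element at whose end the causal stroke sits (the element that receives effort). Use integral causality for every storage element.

bond 2 stroke→J1  (source Se1 imposes e)
bond 0 stroke→R1  (J1: bond 2 brought effort, rest push out)
bond 1 stroke→I1  (0-jn J1 has e-setter on 2)
bond 3 stroke→I2  (J1: bond 2 brought effort, rest push out)

β0 stroke at R1
β1 stroke at I1
β2 stroke at J1
β3 stroke at I2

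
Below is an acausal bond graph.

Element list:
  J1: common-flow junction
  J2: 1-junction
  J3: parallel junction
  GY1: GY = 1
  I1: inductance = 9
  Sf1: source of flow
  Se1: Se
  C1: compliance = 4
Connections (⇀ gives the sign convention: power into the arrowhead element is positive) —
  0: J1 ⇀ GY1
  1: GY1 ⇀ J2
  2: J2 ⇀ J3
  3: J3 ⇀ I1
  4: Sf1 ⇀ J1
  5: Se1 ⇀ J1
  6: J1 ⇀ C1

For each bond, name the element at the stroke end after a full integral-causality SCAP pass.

bond 0 stroke at J1
bond 1 stroke at J2
bond 2 stroke at J3
bond 3 stroke at I1
bond 4 stroke at Sf1
bond 5 stroke at J1
bond 6 stroke at J1

#4 →Sf1  (Sf1 fixes flow; stroke at Sf1)
#5 →J1  (Se1: effort source, stroke at far end)
#0 →J1  (J1 flow already set via bond 4)
#6 →J1  (J1: bond 4 brought flow, rest push out)
#1 →J2  (GY1: gyrator matches bond 0)
#2 →J3  (J2 needs exactly one f-in)
#3 →I1  (common-e at J3 fixed by 2)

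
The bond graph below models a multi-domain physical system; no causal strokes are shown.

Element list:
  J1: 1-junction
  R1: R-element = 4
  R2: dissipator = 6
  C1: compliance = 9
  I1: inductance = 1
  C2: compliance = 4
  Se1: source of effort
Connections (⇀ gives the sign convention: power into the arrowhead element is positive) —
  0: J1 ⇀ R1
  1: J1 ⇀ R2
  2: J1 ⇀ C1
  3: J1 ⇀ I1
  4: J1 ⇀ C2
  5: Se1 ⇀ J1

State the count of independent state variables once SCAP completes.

b5 |J1  (Se1 (Se) sets effort on bond)
b2 |J1  (prefer integral on C1)
b3 |I1  (I1: I, integral causality)
b0 |J1  (common-f at J1 fixed by 3)
b1 |J1  (J1: bond 3 brought flow, rest push out)
b4 |J1  (J1: bond 3 brought flow, rest push out)

3  (C1, C2, I1 all integral)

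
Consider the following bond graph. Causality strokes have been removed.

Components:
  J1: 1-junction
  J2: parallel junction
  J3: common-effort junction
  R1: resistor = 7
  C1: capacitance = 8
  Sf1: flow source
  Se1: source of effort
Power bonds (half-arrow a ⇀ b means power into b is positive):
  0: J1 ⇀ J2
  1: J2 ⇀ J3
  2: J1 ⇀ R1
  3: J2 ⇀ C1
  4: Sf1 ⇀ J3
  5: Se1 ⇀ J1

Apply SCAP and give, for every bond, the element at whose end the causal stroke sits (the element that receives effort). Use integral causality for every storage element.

bond 0 stroke at J1
bond 1 stroke at J3
bond 2 stroke at R1
bond 3 stroke at J2
bond 4 stroke at Sf1
bond 5 stroke at J1

β4 stroke at Sf1  (Sf1 (Sf) sets flow on bond)
β5 stroke at J1  (Se1 (Se) sets effort on bond)
β1 stroke at J3  (closing 0-jn rule on J3)
β3 stroke at J2  (C1: C, integral causality)
β0 stroke at J1  (J2: bond 3 brought effort, rest push out)
β2 stroke at R1  (only one flow-in slot at J1)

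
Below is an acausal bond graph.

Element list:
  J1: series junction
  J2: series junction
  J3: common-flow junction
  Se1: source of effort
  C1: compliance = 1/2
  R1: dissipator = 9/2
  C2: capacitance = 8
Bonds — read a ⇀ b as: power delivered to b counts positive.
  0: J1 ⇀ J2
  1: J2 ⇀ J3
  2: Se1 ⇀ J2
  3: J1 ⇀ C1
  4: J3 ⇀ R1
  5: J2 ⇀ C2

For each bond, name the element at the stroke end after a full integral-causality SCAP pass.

bond 2 |J2  (Se1 fixes effort; stroke away)
bond 3 |J1  (C1 outputs effort q/C1)
bond 0 |J2  (only one flow-in slot at J1)
bond 5 |J2  (C2: C, integral causality)
bond 1 |J3  (J2: last free bond brings flow in)
bond 4 |R1  (only one flow-in slot at J3)

β0 stroke at J2
β1 stroke at J3
β2 stroke at J2
β3 stroke at J1
β4 stroke at R1
β5 stroke at J2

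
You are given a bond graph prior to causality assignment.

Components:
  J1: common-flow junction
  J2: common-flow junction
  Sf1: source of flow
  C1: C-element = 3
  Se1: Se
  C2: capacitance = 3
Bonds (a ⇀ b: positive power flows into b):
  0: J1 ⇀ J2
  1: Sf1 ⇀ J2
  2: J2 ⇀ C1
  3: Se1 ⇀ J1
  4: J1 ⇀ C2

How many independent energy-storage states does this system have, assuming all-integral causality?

b1 |Sf1  (source Sf1 imposes f)
b3 |J1  (source Se1 imposes e)
b0 |J2  (J2: bond 1 brought flow, rest push out)
b2 |J2  (J2: bond 1 brought flow, rest push out)
b4 |J1  (1-jn J1 has f-setter on 0)

2  (C1, C2 all integral)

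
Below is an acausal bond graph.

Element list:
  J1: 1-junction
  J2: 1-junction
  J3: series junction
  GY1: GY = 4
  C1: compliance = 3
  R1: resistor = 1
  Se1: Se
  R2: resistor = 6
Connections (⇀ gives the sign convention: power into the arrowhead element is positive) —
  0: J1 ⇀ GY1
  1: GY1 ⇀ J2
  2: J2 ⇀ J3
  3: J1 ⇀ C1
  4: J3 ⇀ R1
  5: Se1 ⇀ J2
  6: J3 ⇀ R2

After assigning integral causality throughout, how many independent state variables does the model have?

bond 5 →J2  (Se1: effort source, stroke at far end)
bond 3 →J1  (C1 integral (e out))
bond 0 →GY1  (closing 1-jn rule on J1)
bond 1 →GY1  (through GY1, causality inverts; strokes same side of GY1)
bond 2 →J2  (1-jn J2 has f-setter on 1)
bond 4 →J3  (J3: bond 2 brought flow, rest push out)
bond 6 →J3  (common-f at J3 fixed by 2)

1  (C1 all integral)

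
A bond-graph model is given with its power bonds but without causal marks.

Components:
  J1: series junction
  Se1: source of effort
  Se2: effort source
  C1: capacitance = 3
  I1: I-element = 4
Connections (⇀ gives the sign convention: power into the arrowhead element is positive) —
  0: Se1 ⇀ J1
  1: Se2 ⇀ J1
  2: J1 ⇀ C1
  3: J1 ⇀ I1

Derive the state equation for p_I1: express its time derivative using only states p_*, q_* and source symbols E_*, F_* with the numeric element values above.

dp_I1/dt = E_Se1 + E_Se2 - q_C1/3

bond 0 stroke at J1  (Se1: effort source, stroke at far end)
bond 1 stroke at J1  (Se2 (Se) sets effort on bond)
bond 2 stroke at J1  (prefer integral on C1)
bond 3 stroke at I1  (J1: last free bond brings flow in)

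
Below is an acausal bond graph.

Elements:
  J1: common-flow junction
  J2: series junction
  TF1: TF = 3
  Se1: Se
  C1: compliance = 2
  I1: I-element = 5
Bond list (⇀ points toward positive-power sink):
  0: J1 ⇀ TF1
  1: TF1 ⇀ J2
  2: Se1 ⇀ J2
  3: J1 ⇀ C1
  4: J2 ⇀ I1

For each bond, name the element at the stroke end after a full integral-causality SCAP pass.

β2 |J2  (source Se1 imposes e)
β3 |J1  (C1 outputs effort q/C1)
β0 |TF1  (J1: last free bond brings flow in)
β1 |J2  (TF TF1: opposite of bond 0)
β4 |I1  (J2 needs exactly one f-in)

#0 stroke→TF1
#1 stroke→J2
#2 stroke→J2
#3 stroke→J1
#4 stroke→I1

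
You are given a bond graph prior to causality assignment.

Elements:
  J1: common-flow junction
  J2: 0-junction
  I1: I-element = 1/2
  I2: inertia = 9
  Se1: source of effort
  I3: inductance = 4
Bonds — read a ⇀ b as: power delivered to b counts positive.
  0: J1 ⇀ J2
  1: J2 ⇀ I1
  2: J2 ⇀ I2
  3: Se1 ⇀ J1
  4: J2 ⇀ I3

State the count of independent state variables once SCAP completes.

β3 stroke→J1  (source Se1 imposes e)
β0 stroke→J2  (only one flow-in slot at J1)
β1 stroke→I1  (J2: bond 0 brought effort, rest push out)
β2 stroke→I2  (common-e at J2 fixed by 0)
β4 stroke→I3  (J2 effort already set via bond 0)

3  (I1, I2, I3 all integral)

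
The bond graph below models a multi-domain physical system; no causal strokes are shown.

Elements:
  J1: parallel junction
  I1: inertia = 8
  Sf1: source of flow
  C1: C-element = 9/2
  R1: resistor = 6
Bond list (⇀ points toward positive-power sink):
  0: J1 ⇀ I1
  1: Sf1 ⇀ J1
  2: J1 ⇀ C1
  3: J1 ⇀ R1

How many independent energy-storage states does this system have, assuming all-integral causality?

2  (C1, I1 all integral)

b1 stroke at Sf1  (Sf1 (Sf) sets flow on bond)
b0 stroke at I1  (prefer integral on I1)
b2 stroke at J1  (C1: C, integral causality)
b3 stroke at R1  (0-jn J1 has e-setter on 2)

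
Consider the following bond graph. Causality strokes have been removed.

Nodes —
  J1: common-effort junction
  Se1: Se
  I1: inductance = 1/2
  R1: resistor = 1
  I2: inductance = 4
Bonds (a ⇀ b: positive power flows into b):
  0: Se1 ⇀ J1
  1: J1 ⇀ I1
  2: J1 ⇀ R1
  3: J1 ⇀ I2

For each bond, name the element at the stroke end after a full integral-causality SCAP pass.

b0 stroke at J1  (Se1 (Se) sets effort on bond)
b1 stroke at I1  (0-jn J1 has e-setter on 0)
b2 stroke at R1  (common-e at J1 fixed by 0)
b3 stroke at I2  (J1: bond 0 brought effort, rest push out)

β0 →J1
β1 →I1
β2 →R1
β3 →I2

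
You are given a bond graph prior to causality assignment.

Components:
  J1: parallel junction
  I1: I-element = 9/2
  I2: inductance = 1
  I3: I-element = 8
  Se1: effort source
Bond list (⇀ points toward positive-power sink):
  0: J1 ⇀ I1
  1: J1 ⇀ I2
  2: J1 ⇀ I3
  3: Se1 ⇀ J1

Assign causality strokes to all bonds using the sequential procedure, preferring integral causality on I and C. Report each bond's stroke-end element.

#3 stroke→J1  (Se1 (Se) sets effort on bond)
#0 stroke→I1  (0-jn J1 has e-setter on 3)
#1 stroke→I2  (0-jn J1 has e-setter on 3)
#2 stroke→I3  (0-jn J1 has e-setter on 3)

bond 0 →I1
bond 1 →I2
bond 2 →I3
bond 3 →J1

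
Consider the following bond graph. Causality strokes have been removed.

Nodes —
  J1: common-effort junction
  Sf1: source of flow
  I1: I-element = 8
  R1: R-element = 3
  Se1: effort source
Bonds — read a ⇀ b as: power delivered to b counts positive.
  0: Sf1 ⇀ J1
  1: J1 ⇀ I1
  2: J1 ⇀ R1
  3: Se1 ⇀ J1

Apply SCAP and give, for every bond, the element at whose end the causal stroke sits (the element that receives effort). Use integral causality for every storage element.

#0 |Sf1
#1 |I1
#2 |R1
#3 |J1

β0 |Sf1  (source Sf1 imposes f)
β3 |J1  (Se1: effort source, stroke at far end)
β1 |I1  (J1 effort already set via bond 3)
β2 |R1  (J1: bond 3 brought effort, rest push out)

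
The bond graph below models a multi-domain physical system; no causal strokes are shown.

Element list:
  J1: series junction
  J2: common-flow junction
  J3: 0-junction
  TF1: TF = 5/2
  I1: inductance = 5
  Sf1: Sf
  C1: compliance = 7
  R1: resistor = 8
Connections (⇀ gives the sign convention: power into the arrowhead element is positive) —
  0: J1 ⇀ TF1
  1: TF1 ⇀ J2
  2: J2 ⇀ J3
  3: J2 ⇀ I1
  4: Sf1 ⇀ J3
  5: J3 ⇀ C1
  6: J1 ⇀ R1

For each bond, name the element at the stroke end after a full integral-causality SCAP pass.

bond 4 stroke at Sf1  (Sf1 (Sf) sets flow on bond)
bond 3 stroke at I1  (I1: I, integral causality)
bond 1 stroke at J2  (common-f at J2 fixed by 3)
bond 2 stroke at J2  (J2 flow already set via bond 3)
bond 5 stroke at J3  (J3 needs exactly one e-in)
bond 0 stroke at TF1  (TF TF1: opposite of bond 1)
bond 6 stroke at J1  (1-jn J1 has f-setter on 0)

b0 →TF1
b1 →J2
b2 →J2
b3 →I1
b4 →Sf1
b5 →J3
b6 →J1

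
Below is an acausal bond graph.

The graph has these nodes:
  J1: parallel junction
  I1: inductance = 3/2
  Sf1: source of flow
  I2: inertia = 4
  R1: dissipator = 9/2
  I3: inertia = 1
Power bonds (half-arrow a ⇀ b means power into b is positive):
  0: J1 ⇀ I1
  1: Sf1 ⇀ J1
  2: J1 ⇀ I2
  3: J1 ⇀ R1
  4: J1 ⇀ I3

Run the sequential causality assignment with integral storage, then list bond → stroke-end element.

#1 →Sf1  (Sf1: flow source, stroke at near end)
#0 →I1  (I1: I, integral causality)
#2 →I2  (I2 outputs flow p/I2)
#4 →I3  (I3 outputs flow p/I3)
#3 →J1  (J1: last free bond brings effort in)

b0 |I1
b1 |Sf1
b2 |I2
b3 |J1
b4 |I3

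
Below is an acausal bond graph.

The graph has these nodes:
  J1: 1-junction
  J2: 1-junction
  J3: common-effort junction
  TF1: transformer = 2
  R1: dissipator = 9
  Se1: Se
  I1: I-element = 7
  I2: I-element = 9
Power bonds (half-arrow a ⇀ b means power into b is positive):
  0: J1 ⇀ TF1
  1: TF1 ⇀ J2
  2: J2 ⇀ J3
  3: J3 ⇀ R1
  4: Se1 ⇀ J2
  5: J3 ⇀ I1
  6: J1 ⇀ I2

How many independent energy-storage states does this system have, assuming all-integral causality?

2  (I1, I2 all integral)

β4 |J2  (Se1 fixes effort; stroke away)
β5 |I1  (I1 integral (f out))
β6 |I2  (prefer integral on I2)
β0 |J1  (J1: bond 6 brought flow, rest push out)
β1 |TF1  (TF1: transformer flips bond 0)
β2 |J2  (J2: bond 1 brought flow, rest push out)
β3 |J3  (only one effort-in slot at J3)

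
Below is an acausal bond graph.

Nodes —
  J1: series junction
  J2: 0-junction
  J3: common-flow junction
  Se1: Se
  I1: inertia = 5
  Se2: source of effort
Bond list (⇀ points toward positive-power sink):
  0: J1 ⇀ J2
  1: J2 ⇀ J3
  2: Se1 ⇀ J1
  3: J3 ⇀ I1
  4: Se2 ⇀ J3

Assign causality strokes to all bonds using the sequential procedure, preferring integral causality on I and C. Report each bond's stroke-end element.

#0 |J2
#1 |J3
#2 |J1
#3 |I1
#4 |J3

β2 |J1  (Se1 fixes effort; stroke away)
β4 |J3  (Se2: effort source, stroke at far end)
β0 |J2  (only one flow-in slot at J1)
β1 |J3  (0-jn J2 has e-setter on 0)
β3 |I1  (closing 1-jn rule on J3)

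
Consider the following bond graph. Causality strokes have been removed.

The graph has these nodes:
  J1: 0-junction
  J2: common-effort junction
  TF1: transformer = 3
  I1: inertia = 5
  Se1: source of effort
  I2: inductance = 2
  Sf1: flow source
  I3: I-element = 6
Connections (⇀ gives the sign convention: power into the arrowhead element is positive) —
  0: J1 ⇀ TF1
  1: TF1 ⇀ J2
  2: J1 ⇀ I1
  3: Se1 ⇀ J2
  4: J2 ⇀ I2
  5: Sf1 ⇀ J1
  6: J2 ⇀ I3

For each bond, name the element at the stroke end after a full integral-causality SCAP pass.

β3 stroke at J2  (Se1 (Se) sets effort on bond)
β5 stroke at Sf1  (Sf1 fixes flow; stroke at Sf1)
β1 stroke at TF1  (common-e at J2 fixed by 3)
β4 stroke at I2  (common-e at J2 fixed by 3)
β6 stroke at I3  (J2 effort already set via bond 3)
β0 stroke at J1  (TF1: transformer flips bond 1)
β2 stroke at I1  (0-jn J1 has e-setter on 0)

β0 |J1
β1 |TF1
β2 |I1
β3 |J2
β4 |I2
β5 |Sf1
β6 |I3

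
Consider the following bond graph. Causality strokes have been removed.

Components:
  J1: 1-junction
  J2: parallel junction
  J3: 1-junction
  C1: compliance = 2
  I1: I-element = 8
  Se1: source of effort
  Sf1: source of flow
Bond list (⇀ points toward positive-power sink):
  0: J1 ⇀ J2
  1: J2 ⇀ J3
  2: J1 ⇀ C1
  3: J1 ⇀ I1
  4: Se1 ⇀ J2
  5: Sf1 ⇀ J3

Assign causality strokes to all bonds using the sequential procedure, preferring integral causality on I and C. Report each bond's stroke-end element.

#0 |J1
#1 |J3
#2 |J1
#3 |I1
#4 |J2
#5 |Sf1

#4 |J2  (Se1: effort source, stroke at far end)
#5 |Sf1  (Sf1 fixes flow; stroke at Sf1)
#0 |J1  (J2: bond 4 brought effort, rest push out)
#1 |J3  (common-e at J2 fixed by 4)
#2 |J1  (C1 integral (e out))
#3 |I1  (closing 1-jn rule on J1)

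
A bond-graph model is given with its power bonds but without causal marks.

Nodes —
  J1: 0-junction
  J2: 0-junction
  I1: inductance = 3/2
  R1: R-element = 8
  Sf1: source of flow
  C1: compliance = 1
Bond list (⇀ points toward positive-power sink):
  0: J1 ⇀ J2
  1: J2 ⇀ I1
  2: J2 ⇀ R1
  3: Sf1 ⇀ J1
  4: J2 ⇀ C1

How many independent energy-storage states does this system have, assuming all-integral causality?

β3 →Sf1  (source Sf1 imposes f)
β0 →J1  (J1 needs exactly one e-in)
β1 →I1  (I1 integral (f out))
β4 →J2  (C1 integral (e out))
β2 →R1  (0-jn J2 has e-setter on 4)

2  (C1, I1 all integral)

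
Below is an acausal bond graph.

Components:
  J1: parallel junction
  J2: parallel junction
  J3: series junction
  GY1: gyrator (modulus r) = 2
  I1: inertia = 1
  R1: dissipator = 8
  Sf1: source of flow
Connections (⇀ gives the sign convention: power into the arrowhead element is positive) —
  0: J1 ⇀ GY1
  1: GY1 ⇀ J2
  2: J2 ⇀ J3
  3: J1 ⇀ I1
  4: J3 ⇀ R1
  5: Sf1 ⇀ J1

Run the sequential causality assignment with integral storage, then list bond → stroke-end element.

#0 stroke at J1
#1 stroke at J2
#2 stroke at J3
#3 stroke at I1
#4 stroke at R1
#5 stroke at Sf1

#5 →Sf1  (Sf1 fixes flow; stroke at Sf1)
#3 →I1  (prefer integral on I1)
#0 →J1  (only one effort-in slot at J1)
#1 →J2  (GY1 both-in/both-out from 0)
#2 →J3  (J2 effort already set via bond 1)
#4 →R1  (closing 1-jn rule on J3)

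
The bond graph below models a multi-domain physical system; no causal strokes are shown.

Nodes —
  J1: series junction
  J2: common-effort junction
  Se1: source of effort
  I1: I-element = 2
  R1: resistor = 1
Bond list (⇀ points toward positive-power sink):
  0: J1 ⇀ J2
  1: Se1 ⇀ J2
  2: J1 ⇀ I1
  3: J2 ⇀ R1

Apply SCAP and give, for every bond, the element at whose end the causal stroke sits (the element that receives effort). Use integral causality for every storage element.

b1 stroke→J2  (Se1 (Se) sets effort on bond)
b0 stroke→J1  (common-e at J2 fixed by 1)
b3 stroke→R1  (common-e at J2 fixed by 1)
b2 stroke→I1  (J1 needs exactly one f-in)

bond 0 |J1
bond 1 |J2
bond 2 |I1
bond 3 |R1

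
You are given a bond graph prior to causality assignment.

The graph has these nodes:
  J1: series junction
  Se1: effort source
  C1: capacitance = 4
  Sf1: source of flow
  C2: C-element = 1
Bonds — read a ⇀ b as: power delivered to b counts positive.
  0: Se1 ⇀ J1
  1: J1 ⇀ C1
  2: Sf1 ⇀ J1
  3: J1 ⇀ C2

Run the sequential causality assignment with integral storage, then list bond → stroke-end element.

bond 0 →J1
bond 1 →J1
bond 2 →Sf1
bond 3 →J1

b0 stroke→J1  (Se1 (Se) sets effort on bond)
b2 stroke→Sf1  (Sf1: flow source, stroke at near end)
b1 stroke→J1  (J1 flow already set via bond 2)
b3 stroke→J1  (J1: bond 2 brought flow, rest push out)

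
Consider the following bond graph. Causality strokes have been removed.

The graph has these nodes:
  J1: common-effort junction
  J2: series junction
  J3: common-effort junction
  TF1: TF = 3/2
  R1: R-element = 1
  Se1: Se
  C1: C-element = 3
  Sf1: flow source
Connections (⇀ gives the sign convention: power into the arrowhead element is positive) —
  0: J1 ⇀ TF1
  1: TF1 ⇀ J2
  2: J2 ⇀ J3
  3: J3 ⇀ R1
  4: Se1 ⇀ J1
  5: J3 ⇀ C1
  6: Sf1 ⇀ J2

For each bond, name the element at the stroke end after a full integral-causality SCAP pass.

bond 4 stroke at J1  (Se1: effort source, stroke at far end)
bond 6 stroke at Sf1  (Sf1: flow source, stroke at near end)
bond 0 stroke at TF1  (J1 effort already set via bond 4)
bond 1 stroke at J2  (J2 flow already set via bond 6)
bond 2 stroke at J2  (J2 flow already set via bond 6)
bond 5 stroke at J3  (C1: C, integral causality)
bond 3 stroke at R1  (common-e at J3 fixed by 5)

β0 stroke→TF1
β1 stroke→J2
β2 stroke→J2
β3 stroke→R1
β4 stroke→J1
β5 stroke→J3
β6 stroke→Sf1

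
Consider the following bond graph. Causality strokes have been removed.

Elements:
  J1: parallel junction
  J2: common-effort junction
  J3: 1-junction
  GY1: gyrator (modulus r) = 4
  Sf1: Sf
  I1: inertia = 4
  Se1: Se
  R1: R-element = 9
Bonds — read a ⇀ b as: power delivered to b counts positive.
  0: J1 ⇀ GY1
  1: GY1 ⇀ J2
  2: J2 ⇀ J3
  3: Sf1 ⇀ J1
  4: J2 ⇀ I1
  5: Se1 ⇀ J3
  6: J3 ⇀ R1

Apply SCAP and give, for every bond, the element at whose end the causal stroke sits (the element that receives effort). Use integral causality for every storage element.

bond 3 stroke→Sf1  (source Sf1 imposes f)
bond 5 stroke→J3  (Se1 fixes effort; stroke away)
bond 0 stroke→J1  (J1: last free bond brings effort in)
bond 1 stroke→J2  (GY1 both-in/both-out from 0)
bond 2 stroke→J3  (J2: bond 1 brought effort, rest push out)
bond 4 stroke→I1  (J2 effort already set via bond 1)
bond 6 stroke→R1  (J3: last free bond brings flow in)

#0 |J1
#1 |J2
#2 |J3
#3 |Sf1
#4 |I1
#5 |J3
#6 |R1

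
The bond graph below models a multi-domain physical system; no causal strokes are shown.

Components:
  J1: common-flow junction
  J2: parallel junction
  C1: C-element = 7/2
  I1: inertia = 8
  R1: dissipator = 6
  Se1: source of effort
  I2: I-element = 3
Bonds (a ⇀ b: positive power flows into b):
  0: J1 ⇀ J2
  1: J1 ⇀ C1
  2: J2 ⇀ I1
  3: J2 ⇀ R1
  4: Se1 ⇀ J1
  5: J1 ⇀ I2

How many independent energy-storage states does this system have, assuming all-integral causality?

bond 4 stroke at J1  (Se1 fixes effort; stroke away)
bond 1 stroke at J1  (C1: C, integral causality)
bond 2 stroke at I1  (I1: I, integral causality)
bond 5 stroke at I2  (I2: I, integral causality)
bond 0 stroke at J1  (J1 flow already set via bond 5)
bond 3 stroke at J2  (only one effort-in slot at J2)

3  (C1, I1, I2 all integral)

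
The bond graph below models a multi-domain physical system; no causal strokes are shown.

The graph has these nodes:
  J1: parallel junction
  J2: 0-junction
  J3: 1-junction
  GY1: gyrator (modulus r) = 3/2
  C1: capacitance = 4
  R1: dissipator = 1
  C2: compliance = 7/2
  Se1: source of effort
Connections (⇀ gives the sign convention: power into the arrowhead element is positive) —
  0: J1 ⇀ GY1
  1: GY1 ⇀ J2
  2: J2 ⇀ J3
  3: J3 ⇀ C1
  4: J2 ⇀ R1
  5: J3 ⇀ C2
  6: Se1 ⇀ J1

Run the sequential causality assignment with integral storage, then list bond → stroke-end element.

#0 →GY1
#1 →GY1
#2 →J2
#3 →J3
#4 →R1
#5 →J3
#6 →J1

bond 6 stroke→J1  (Se1 (Se) sets effort on bond)
bond 0 stroke→GY1  (0-jn J1 has e-setter on 6)
bond 1 stroke→GY1  (through GY1, causality inverts; strokes same side of GY1)
bond 3 stroke→J3  (prefer integral on C1)
bond 5 stroke→J3  (C2 outputs effort q/C2)
bond 2 stroke→J2  (closing 1-jn rule on J3)
bond 4 stroke→R1  (J2: bond 2 brought effort, rest push out)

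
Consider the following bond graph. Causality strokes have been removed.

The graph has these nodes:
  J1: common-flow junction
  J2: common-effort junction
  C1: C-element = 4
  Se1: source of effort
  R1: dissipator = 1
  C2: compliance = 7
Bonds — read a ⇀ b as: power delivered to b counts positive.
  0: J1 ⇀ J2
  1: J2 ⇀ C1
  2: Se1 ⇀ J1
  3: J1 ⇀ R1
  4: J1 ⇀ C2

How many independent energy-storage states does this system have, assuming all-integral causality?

b2 stroke at J1  (Se1: effort source, stroke at far end)
b1 stroke at J2  (C1 integral (e out))
b0 stroke at J1  (J2 effort already set via bond 1)
b4 stroke at J1  (prefer integral on C2)
b3 stroke at R1  (J1 needs exactly one f-in)

2  (C1, C2 all integral)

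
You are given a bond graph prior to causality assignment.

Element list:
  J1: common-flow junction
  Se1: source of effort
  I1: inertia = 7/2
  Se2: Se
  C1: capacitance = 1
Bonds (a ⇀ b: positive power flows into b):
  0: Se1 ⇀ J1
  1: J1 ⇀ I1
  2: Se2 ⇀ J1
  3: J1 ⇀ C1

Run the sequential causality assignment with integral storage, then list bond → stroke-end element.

#0 stroke at J1
#1 stroke at I1
#2 stroke at J1
#3 stroke at J1

b0 stroke→J1  (Se1 fixes effort; stroke away)
b2 stroke→J1  (Se2 fixes effort; stroke away)
b1 stroke→I1  (I1 integral (f out))
b3 stroke→J1  (J1: bond 1 brought flow, rest push out)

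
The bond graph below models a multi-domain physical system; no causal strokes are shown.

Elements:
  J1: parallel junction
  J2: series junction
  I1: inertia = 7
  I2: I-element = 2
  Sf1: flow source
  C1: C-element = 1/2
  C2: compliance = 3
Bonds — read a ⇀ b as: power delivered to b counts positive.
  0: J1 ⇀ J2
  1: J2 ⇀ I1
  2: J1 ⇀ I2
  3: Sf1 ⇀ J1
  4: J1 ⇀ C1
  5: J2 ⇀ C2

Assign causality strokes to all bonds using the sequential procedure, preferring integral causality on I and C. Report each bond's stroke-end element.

#3 stroke→Sf1  (Sf1 fixes flow; stroke at Sf1)
#1 stroke→I1  (prefer integral on I1)
#0 stroke→J2  (J2 flow already set via bond 1)
#5 stroke→J2  (J2: bond 1 brought flow, rest push out)
#2 stroke→I2  (prefer integral on I2)
#4 stroke→J1  (J1 needs exactly one e-in)

b0 stroke→J2
b1 stroke→I1
b2 stroke→I2
b3 stroke→Sf1
b4 stroke→J1
b5 stroke→J2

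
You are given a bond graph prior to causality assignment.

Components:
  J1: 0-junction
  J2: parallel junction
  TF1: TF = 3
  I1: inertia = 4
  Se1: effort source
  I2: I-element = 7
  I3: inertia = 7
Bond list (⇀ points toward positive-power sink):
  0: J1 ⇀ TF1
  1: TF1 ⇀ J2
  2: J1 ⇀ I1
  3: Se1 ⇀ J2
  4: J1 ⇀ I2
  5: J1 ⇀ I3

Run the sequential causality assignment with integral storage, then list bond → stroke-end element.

bond 3 stroke→J2  (Se1 fixes effort; stroke away)
bond 1 stroke→TF1  (common-e at J2 fixed by 3)
bond 0 stroke→J1  (TF1: transformer flips bond 1)
bond 2 stroke→I1  (J1: bond 0 brought effort, rest push out)
bond 4 stroke→I2  (J1 effort already set via bond 0)
bond 5 stroke→I3  (0-jn J1 has e-setter on 0)

β0 stroke→J1
β1 stroke→TF1
β2 stroke→I1
β3 stroke→J2
β4 stroke→I2
β5 stroke→I3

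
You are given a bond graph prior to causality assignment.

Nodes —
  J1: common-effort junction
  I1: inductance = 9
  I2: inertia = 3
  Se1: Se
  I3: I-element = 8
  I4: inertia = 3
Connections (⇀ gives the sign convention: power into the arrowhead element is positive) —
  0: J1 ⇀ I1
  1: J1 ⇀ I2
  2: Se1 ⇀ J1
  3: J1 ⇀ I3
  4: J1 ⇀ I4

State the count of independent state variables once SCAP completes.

4  (I1, I2, I3, I4 all integral)

bond 2 →J1  (source Se1 imposes e)
bond 0 →I1  (J1 effort already set via bond 2)
bond 1 →I2  (J1 effort already set via bond 2)
bond 3 →I3  (J1 effort already set via bond 2)
bond 4 →I4  (0-jn J1 has e-setter on 2)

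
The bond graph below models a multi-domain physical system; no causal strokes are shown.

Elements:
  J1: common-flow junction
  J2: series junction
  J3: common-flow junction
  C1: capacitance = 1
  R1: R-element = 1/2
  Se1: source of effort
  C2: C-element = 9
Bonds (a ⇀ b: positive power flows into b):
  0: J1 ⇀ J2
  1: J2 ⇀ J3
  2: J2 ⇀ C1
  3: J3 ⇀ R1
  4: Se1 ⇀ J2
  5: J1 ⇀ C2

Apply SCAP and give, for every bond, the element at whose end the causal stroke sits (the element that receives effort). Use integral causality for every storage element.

b4 →J2  (Se1 (Se) sets effort on bond)
b2 →J2  (C1 integral (e out))
b5 →J1  (C2 integral (e out))
b0 →J2  (only one flow-in slot at J1)
b1 →J3  (closing 1-jn rule on J2)
b3 →R1  (J3 needs exactly one f-in)

#0 stroke at J2
#1 stroke at J3
#2 stroke at J2
#3 stroke at R1
#4 stroke at J2
#5 stroke at J1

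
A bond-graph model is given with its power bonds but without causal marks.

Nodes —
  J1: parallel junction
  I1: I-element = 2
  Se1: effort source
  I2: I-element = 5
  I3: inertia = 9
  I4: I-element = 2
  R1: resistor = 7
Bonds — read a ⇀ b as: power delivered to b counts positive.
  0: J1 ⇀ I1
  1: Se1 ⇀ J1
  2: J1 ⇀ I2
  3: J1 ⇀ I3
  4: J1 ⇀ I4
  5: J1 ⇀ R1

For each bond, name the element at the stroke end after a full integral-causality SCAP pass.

bond 1 |J1  (Se1: effort source, stroke at far end)
bond 0 |I1  (J1 effort already set via bond 1)
bond 2 |I2  (J1: bond 1 brought effort, rest push out)
bond 3 |I3  (0-jn J1 has e-setter on 1)
bond 4 |I4  (common-e at J1 fixed by 1)
bond 5 |R1  (J1 effort already set via bond 1)

#0 stroke→I1
#1 stroke→J1
#2 stroke→I2
#3 stroke→I3
#4 stroke→I4
#5 stroke→R1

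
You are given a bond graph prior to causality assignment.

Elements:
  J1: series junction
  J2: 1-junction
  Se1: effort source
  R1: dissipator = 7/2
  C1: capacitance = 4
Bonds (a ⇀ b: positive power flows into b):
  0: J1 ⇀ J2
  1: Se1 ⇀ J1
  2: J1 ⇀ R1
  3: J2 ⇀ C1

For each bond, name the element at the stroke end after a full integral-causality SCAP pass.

b0 stroke at J1
b1 stroke at J1
b2 stroke at R1
b3 stroke at J2

bond 1 →J1  (source Se1 imposes e)
bond 3 →J2  (C1 integral (e out))
bond 0 →J1  (J2 needs exactly one f-in)
bond 2 →R1  (J1 needs exactly one f-in)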